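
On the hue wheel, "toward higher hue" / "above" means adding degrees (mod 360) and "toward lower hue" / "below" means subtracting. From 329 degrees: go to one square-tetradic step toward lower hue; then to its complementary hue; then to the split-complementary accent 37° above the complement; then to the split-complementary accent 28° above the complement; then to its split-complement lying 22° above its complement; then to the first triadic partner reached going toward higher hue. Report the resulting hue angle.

329 − 90 = 239°   (square ↓)
239 + 180 = 419 → 419 − 360 = 59°   (complement)
59 + 217 = 276°   (split-comp 37° ↑)
276 + 208 = 484 → 484 − 360 = 124°   (split-comp 28° ↑)
124 + 202 = 326°   (split-comp 22° ↑)
326 + 120 = 446 → 446 − 360 = 86°   (triadic ↑)

86°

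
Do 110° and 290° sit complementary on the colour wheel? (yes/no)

Angular distance: |110 − 290| = 180 = 180°.
Complementary requires 180°.

yes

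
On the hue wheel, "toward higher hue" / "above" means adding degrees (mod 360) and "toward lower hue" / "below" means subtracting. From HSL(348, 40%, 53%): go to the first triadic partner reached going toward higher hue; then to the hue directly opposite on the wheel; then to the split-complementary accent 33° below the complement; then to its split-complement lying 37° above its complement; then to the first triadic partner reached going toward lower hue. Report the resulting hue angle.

172°

triadic ↑ +120°: 348 + 120 = 468 → 468 − 360 = 108°
complement +180°: 108 + 180 = 288°
split-comp 33° ↓ +147°: 288 + 147 = 435 → 435 − 360 = 75°
split-comp 37° ↑ +217°: 75 + 217 = 292°
triadic ↓ −120°: 292 − 120 = 172°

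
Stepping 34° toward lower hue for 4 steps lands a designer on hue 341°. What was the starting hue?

117°

4 steps of 34° (toward lower hue) give a net shift of −136°.
Start = end − shift: 341 + 136 = 477 → 477 − 360 = 117°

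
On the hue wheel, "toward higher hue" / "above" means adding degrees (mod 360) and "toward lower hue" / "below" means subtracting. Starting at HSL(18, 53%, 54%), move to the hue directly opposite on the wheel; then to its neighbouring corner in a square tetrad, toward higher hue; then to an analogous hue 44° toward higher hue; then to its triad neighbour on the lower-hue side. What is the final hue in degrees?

complement +180°: 18 + 180 = 198°
square ↑ +90°: 198 + 90 = 288°
analog 44° ↑ +44°: 288 + 44 = 332°
triadic ↓ −120°: 332 − 120 = 212°

212°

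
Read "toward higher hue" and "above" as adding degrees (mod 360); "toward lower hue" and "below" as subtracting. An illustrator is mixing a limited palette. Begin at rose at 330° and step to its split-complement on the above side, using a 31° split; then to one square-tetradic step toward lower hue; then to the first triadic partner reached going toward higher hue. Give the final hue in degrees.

211°

+211° (split-comp 31° ↑): 330 + 211 = 541 → 541 − 360 = 181°
−90° (square ↓): 181 − 90 = 91°
+120° (triadic ↑): 91 + 120 = 211°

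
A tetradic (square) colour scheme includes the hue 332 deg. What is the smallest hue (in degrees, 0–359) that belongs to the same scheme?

62°

A square tetradic scheme places four hues every 90°.
The full set through 332° is {62°, 152°, 242°, 332°}.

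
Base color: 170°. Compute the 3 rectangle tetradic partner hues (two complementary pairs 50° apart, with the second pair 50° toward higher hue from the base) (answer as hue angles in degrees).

220°, 350°, 40°

A rectangular tetradic uses two complementary pairs 50° apart: offsets 0°, 50°, 180°, 230°.
170 + 50 = 220°
170 + 180 = 350°
170 + 230 = 400 → 400 − 360 = 40°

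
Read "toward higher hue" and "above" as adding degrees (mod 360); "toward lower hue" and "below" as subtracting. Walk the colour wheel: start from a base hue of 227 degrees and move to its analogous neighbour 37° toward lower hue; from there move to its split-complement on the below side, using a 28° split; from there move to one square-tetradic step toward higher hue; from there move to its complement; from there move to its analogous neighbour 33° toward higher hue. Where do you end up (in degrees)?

−37° (analog 37° ↓): 227 − 37 = 190°
+152° (split-comp 28° ↓): 190 + 152 = 342°
+90° (square ↑): 342 + 90 = 432 → 432 − 360 = 72°
+180° (complement): 72 + 180 = 252°
+33° (analog 33° ↑): 252 + 33 = 285°

285°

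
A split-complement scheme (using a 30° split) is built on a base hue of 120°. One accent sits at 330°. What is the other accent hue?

Split-complementary hues sit 30° either side of the complement.
Complement of the base 120°: 120 + 180 = 300°
The given accent 330° is 30° one side of 300°; the other accent sits 30° the other side: 300 − 30 = 270°

270°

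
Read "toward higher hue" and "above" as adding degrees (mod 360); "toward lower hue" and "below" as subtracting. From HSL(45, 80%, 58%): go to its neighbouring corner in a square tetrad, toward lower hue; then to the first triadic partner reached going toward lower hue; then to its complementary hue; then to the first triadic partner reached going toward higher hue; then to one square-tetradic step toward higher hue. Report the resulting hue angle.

−90° (square ↓): 45 − 90 = -45 → -45 + 360 = 315°
−120° (triadic ↓): 315 − 120 = 195°
+180° (complement): 195 + 180 = 375 → 375 − 360 = 15°
+120° (triadic ↑): 15 + 120 = 135°
+90° (square ↑): 135 + 90 = 225°

225°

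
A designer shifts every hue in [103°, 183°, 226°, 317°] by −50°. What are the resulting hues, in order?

103 − 50 = 53°
183 − 50 = 133°
226 − 50 = 176°
317 − 50 = 267°

53°, 133°, 176°, 267°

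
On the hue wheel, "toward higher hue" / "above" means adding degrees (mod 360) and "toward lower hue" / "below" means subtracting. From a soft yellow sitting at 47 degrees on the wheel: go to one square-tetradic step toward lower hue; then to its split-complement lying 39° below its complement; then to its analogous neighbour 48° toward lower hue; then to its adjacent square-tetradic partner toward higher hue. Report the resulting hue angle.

square ↓ −90°: 47 − 90 = -43 → -43 + 360 = 317°
split-comp 39° ↓ +141°: 317 + 141 = 458 → 458 − 360 = 98°
analog 48° ↓ −48°: 98 − 48 = 50°
square ↑ +90°: 50 + 90 = 140°

140°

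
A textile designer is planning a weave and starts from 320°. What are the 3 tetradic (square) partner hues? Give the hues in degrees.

50°, 140° and 230°

A square tetradic scheme places four hues every 90°.
320 + 90 = 410 → 410 − 360 = 50°
320 + 180 = 500 → 500 − 360 = 140°
320 + 270 = 590 → 590 − 360 = 230°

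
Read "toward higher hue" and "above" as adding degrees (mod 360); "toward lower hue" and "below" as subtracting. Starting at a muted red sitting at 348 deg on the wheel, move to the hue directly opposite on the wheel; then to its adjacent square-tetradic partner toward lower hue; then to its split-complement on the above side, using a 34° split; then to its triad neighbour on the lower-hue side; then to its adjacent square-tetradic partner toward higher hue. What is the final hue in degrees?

+180° (complement): 348 + 180 = 528 → 528 − 360 = 168°
−90° (square ↓): 168 − 90 = 78°
+214° (split-comp 34° ↑): 78 + 214 = 292°
−120° (triadic ↓): 292 − 120 = 172°
+90° (square ↑): 172 + 90 = 262°

262°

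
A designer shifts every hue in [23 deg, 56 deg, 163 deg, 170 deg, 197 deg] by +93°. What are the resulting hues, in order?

23 + 93 = 116°
56 + 93 = 149°
163 + 93 = 256°
170 + 93 = 263°
197 + 93 = 290°

116°, 149°, 256°, 263°, 290°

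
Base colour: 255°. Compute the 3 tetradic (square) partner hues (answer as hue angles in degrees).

A square tetradic scheme places four hues every 90°.
255 + 90 = 345°
255 + 180 = 435 → 435 − 360 = 75°
255 + 270 = 525 → 525 − 360 = 165°

345°, 75°, 165°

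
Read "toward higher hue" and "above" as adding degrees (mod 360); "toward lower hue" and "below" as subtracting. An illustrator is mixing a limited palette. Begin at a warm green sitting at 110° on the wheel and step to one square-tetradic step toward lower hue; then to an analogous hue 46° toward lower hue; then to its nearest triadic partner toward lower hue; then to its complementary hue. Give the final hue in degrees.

34°

110 − 90 = 20°   (square ↓)
20 − 46 = -26 → -26 + 360 = 334°   (analog 46° ↓)
334 − 120 = 214°   (triadic ↓)
214 + 180 = 394 → 394 − 360 = 34°   (complement)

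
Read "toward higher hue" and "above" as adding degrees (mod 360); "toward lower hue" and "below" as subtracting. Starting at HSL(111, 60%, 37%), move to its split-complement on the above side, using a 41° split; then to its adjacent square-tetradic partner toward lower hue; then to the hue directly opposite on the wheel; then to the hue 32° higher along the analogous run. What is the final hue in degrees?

94°

split-comp 41° ↑ +221°: 111 + 221 = 332°
square ↓ −90°: 332 − 90 = 242°
complement +180°: 242 + 180 = 422 → 422 − 360 = 62°
analog 32° ↑ +32°: 62 + 32 = 94°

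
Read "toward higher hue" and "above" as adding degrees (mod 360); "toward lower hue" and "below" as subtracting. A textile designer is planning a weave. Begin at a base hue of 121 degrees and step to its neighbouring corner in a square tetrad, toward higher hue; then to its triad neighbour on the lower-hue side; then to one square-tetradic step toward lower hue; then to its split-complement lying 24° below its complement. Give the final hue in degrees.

157°

121 + 90 = 211°   (square ↑)
211 − 120 = 91°   (triadic ↓)
91 − 90 = 1°   (square ↓)
1 + 156 = 157°   (split-comp 24° ↓)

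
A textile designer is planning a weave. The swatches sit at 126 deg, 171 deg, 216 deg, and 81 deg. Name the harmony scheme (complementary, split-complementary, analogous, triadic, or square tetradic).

Sort the hues: 81°, 126°, 171°, 216°.
Successive gaps around the wheel: 45°, 45°, 45°, 225°.
A run of hues at equal small steps (45°) with one large closing gap is an analogous group.

analogous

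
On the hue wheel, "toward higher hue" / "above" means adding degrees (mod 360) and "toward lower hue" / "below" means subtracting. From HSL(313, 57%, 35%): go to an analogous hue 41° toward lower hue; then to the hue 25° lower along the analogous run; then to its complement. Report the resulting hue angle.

−41° (analog 41° ↓): 313 − 41 = 272°
−25° (analog 25° ↓): 272 − 25 = 247°
+180° (complement): 247 + 180 = 427 → 427 − 360 = 67°

67°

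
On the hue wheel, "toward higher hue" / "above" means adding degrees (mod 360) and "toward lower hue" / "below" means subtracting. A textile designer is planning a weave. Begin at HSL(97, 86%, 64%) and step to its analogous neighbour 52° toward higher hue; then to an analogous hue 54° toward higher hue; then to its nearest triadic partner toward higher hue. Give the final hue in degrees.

97 + 52 = 149°   (analog 52° ↑)
149 + 54 = 203°   (analog 54° ↑)
203 + 120 = 323°   (triadic ↑)

323°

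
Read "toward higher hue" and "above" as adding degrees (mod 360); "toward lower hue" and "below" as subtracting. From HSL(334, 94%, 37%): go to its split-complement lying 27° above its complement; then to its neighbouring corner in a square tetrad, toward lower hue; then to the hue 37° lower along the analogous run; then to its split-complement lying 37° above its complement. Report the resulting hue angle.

271°

split-comp 27° ↑ +207°: 334 + 207 = 541 → 541 − 360 = 181°
square ↓ −90°: 181 − 90 = 91°
analog 37° ↓ −37°: 91 − 37 = 54°
split-comp 37° ↑ +217°: 54 + 217 = 271°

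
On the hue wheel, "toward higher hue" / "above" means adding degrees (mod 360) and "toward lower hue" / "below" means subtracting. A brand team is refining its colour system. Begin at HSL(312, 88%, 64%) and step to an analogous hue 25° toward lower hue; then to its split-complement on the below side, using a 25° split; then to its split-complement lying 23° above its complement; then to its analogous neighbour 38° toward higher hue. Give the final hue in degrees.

312 − 25 = 287°   (analog 25° ↓)
287 + 155 = 442 → 442 − 360 = 82°   (split-comp 25° ↓)
82 + 203 = 285°   (split-comp 23° ↑)
285 + 38 = 323°   (analog 38° ↑)

323°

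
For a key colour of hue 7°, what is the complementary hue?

The complement sits 180° across the wheel.
7 + 180 = 187°

187°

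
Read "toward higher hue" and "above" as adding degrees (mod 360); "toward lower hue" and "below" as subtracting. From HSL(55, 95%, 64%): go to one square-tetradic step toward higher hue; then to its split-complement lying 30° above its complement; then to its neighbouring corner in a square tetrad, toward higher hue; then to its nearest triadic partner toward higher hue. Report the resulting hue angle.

205°

+90° (square ↑): 55 + 90 = 145°
+210° (split-comp 30° ↑): 145 + 210 = 355°
+90° (square ↑): 355 + 90 = 445 → 445 − 360 = 85°
+120° (triadic ↑): 85 + 120 = 205°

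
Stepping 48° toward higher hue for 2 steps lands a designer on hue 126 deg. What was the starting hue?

2 steps of 48° (toward higher hue) give a net shift of +96°.
Start = end − shift: 126 − 96 = 30°

30°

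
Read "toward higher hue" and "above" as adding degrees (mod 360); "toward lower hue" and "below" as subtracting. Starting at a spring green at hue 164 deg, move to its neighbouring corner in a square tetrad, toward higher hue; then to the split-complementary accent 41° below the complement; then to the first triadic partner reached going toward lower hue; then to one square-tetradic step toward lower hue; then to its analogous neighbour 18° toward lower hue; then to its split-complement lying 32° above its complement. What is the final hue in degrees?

17°

164 + 90 = 254°   (square ↑)
254 + 139 = 393 → 393 − 360 = 33°   (split-comp 41° ↓)
33 − 120 = -87 → -87 + 360 = 273°   (triadic ↓)
273 − 90 = 183°   (square ↓)
183 − 18 = 165°   (analog 18° ↓)
165 + 212 = 377 → 377 − 360 = 17°   (split-comp 32° ↑)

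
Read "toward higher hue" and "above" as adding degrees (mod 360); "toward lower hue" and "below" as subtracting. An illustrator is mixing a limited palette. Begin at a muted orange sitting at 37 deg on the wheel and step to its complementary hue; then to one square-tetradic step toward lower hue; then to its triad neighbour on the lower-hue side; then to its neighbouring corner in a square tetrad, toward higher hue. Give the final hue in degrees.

97°

complement +180°: 37 + 180 = 217°
square ↓ −90°: 217 − 90 = 127°
triadic ↓ −120°: 127 − 120 = 7°
square ↑ +90°: 7 + 90 = 97°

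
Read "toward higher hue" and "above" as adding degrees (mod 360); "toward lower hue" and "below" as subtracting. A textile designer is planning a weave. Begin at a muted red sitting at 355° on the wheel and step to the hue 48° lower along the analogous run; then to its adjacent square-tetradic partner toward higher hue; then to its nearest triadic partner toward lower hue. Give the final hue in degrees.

−48° (analog 48° ↓): 355 − 48 = 307°
+90° (square ↑): 307 + 90 = 397 → 397 − 360 = 37°
−120° (triadic ↓): 37 − 120 = -83 → -83 + 360 = 277°

277°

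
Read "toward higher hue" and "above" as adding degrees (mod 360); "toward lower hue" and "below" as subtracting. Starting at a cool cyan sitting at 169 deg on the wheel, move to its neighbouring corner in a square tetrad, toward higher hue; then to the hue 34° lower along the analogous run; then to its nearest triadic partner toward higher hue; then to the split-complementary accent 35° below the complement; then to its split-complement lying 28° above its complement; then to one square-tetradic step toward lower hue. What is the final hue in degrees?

169 + 90 = 259°   (square ↑)
259 − 34 = 225°   (analog 34° ↓)
225 + 120 = 345°   (triadic ↑)
345 + 145 = 490 → 490 − 360 = 130°   (split-comp 35° ↓)
130 + 208 = 338°   (split-comp 28° ↑)
338 − 90 = 248°   (square ↓)

248°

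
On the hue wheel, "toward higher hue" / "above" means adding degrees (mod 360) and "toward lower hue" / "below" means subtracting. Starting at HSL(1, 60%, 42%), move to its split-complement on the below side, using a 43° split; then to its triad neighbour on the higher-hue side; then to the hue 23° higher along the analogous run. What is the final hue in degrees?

281°

+137° (split-comp 43° ↓): 1 + 137 = 138°
+120° (triadic ↑): 138 + 120 = 258°
+23° (analog 23° ↑): 258 + 23 = 281°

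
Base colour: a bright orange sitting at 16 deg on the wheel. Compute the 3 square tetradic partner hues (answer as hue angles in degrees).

106°, 196°, 286°

A square tetradic scheme places four hues every 90°.
16 + 90 = 106°
16 + 180 = 196°
16 + 270 = 286°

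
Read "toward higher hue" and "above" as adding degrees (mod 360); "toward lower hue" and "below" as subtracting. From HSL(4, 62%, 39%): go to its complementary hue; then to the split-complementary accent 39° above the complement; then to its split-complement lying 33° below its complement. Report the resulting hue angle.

190°

+180° (complement): 4 + 180 = 184°
+219° (split-comp 39° ↑): 184 + 219 = 403 → 403 − 360 = 43°
+147° (split-comp 33° ↓): 43 + 147 = 190°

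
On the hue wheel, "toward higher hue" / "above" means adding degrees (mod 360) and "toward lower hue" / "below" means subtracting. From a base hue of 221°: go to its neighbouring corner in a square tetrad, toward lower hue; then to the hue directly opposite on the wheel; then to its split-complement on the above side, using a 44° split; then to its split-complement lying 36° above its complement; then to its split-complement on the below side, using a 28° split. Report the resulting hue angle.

−90° (square ↓): 221 − 90 = 131°
+180° (complement): 131 + 180 = 311°
+224° (split-comp 44° ↑): 311 + 224 = 535 → 535 − 360 = 175°
+216° (split-comp 36° ↑): 175 + 216 = 391 → 391 − 360 = 31°
+152° (split-comp 28° ↓): 31 + 152 = 183°

183°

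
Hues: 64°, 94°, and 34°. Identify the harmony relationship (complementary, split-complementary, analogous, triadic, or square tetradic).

Sort the hues: 34°, 64°, 94°.
Successive gaps around the wheel: 30°, 30°, 300°.
A run of hues at equal small steps (30°) with one large closing gap is an analogous group.

analogous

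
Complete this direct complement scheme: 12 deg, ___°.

192°

The complement sits 180° across the wheel.
The full set through 12° is {12°, 192°}.
Given {12°}, the missing hue is 192°.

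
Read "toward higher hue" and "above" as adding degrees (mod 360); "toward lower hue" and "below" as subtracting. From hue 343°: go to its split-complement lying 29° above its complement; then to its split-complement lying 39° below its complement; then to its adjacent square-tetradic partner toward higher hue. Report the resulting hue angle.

63°

343 + 209 = 552 → 552 − 360 = 192°   (split-comp 29° ↑)
192 + 141 = 333°   (split-comp 39° ↓)
333 + 90 = 423 → 423 − 360 = 63°   (square ↑)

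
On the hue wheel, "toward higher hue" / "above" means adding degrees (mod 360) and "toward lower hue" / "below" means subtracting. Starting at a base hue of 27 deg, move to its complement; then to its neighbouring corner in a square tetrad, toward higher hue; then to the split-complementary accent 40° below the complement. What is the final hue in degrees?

77°

27 + 180 = 207°   (complement)
207 + 90 = 297°   (square ↑)
297 + 140 = 437 → 437 − 360 = 77°   (split-comp 40° ↓)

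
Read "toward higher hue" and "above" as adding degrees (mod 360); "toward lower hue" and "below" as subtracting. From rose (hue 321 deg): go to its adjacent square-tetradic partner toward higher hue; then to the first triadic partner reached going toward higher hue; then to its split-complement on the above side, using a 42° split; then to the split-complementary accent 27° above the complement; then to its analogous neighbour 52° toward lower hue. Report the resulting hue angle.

188°

square ↑ +90°: 321 + 90 = 411 → 411 − 360 = 51°
triadic ↑ +120°: 51 + 120 = 171°
split-comp 42° ↑ +222°: 171 + 222 = 393 → 393 − 360 = 33°
split-comp 27° ↑ +207°: 33 + 207 = 240°
analog 52° ↓ −52°: 240 − 52 = 188°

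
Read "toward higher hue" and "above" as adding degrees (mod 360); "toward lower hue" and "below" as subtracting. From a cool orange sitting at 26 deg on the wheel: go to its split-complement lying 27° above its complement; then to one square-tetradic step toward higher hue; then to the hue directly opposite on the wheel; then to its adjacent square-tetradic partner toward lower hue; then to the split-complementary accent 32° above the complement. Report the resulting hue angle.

265°

+207° (split-comp 27° ↑): 26 + 207 = 233°
+90° (square ↑): 233 + 90 = 323°
+180° (complement): 323 + 180 = 503 → 503 − 360 = 143°
−90° (square ↓): 143 − 90 = 53°
+212° (split-comp 32° ↑): 53 + 212 = 265°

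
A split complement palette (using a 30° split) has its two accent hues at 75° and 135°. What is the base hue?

The accents sit 30° either side of the complement, so the complement is their short-arc midpoint on the wheel.
Short-arc midpoint of 75° and 135°: 105°.
Base is 180° from the complement: 105 − 180 = -75 → -75 + 360 = 285°

285°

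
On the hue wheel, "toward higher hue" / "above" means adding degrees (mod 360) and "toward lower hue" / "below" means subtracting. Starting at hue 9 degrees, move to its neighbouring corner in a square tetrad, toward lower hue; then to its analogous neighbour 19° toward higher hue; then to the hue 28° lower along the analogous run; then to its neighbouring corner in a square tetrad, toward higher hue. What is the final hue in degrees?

−90° (square ↓): 9 − 90 = -81 → -81 + 360 = 279°
+19° (analog 19° ↑): 279 + 19 = 298°
−28° (analog 28° ↓): 298 − 28 = 270°
+90° (square ↑): 270 + 90 = 360 → 360 − 360 = 0°

0°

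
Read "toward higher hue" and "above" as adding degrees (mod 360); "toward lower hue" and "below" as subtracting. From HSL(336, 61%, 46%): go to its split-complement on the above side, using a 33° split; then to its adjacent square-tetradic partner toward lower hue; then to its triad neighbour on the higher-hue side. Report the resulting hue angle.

219°

336 + 213 = 549 → 549 − 360 = 189°   (split-comp 33° ↑)
189 − 90 = 99°   (square ↓)
99 + 120 = 219°   (triadic ↑)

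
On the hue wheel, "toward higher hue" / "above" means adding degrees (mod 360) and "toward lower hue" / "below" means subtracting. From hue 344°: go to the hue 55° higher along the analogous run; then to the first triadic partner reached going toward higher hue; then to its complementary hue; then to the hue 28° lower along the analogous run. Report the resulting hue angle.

344 + 55 = 399 → 399 − 360 = 39°   (analog 55° ↑)
39 + 120 = 159°   (triadic ↑)
159 + 180 = 339°   (complement)
339 − 28 = 311°   (analog 28° ↓)

311°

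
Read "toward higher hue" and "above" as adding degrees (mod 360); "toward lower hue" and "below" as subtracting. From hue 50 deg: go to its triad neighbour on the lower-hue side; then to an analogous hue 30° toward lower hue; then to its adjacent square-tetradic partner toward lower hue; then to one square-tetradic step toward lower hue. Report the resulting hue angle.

−120° (triadic ↓): 50 − 120 = -70 → -70 + 360 = 290°
−30° (analog 30° ↓): 290 − 30 = 260°
−90° (square ↓): 260 − 90 = 170°
−90° (square ↓): 170 − 90 = 80°

80°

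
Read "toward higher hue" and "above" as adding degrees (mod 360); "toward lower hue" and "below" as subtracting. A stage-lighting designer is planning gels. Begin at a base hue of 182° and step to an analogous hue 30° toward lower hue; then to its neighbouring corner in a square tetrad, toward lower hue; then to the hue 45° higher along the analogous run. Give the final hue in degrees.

analog 30° ↓ −30°: 182 − 30 = 152°
square ↓ −90°: 152 − 90 = 62°
analog 45° ↑ +45°: 62 + 45 = 107°

107°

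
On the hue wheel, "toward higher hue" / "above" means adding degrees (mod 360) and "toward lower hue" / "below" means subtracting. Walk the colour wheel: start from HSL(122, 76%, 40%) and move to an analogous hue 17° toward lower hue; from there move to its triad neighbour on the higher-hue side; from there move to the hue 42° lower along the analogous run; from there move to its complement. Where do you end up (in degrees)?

−17° (analog 17° ↓): 122 − 17 = 105°
+120° (triadic ↑): 105 + 120 = 225°
−42° (analog 42° ↓): 225 − 42 = 183°
+180° (complement): 183 + 180 = 363 → 363 − 360 = 3°

3°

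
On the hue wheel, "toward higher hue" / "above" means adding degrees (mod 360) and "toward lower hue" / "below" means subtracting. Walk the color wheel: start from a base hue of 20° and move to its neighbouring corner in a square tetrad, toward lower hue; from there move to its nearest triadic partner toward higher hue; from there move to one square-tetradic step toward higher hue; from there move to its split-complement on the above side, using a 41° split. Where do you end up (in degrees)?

square ↓ −90°: 20 − 90 = -70 → -70 + 360 = 290°
triadic ↑ +120°: 290 + 120 = 410 → 410 − 360 = 50°
square ↑ +90°: 50 + 90 = 140°
split-comp 41° ↑ +221°: 140 + 221 = 361 → 361 − 360 = 1°

1°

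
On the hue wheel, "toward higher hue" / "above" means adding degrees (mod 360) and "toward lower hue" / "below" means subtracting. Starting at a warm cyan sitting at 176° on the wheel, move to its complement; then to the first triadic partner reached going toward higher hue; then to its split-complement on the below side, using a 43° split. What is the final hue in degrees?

253°

complement +180°: 176 + 180 = 356°
triadic ↑ +120°: 356 + 120 = 476 → 476 − 360 = 116°
split-comp 43° ↓ +137°: 116 + 137 = 253°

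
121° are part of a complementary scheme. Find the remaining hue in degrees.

The complement sits 180° across the wheel.
The full set through 121° is {121°, 301°}.
Given {121°}, the missing hue is 301°.

301°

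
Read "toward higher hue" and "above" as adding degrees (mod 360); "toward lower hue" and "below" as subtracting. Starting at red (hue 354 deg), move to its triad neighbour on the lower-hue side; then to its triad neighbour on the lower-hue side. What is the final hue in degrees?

114°

−120° (triadic ↓): 354 − 120 = 234°
−120° (triadic ↓): 234 − 120 = 114°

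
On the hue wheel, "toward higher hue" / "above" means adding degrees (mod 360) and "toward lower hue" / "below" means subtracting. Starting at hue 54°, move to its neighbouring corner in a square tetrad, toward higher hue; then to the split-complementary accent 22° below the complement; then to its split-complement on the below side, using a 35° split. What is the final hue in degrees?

87°

54 + 90 = 144°   (square ↑)
144 + 158 = 302°   (split-comp 22° ↓)
302 + 145 = 447 → 447 − 360 = 87°   (split-comp 35° ↓)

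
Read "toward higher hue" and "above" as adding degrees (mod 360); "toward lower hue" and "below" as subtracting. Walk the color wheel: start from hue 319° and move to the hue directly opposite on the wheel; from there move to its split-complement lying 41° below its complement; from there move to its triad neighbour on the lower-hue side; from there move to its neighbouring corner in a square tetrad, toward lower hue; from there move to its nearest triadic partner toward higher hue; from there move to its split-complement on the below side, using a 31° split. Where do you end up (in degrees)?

complement +180°: 319 + 180 = 499 → 499 − 360 = 139°
split-comp 41° ↓ +139°: 139 + 139 = 278°
triadic ↓ −120°: 278 − 120 = 158°
square ↓ −90°: 158 − 90 = 68°
triadic ↑ +120°: 68 + 120 = 188°
split-comp 31° ↓ +149°: 188 + 149 = 337°

337°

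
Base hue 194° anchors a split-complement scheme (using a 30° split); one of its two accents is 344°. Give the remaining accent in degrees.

Split-complementary hues sit 30° either side of the complement.
Complement of the base 194°: 194 + 180 = 374 → 374 − 360 = 14°
The given accent 344° is 30° one side of 14°; the other accent sits 30° the other side: 14 + 30 = 44°

44°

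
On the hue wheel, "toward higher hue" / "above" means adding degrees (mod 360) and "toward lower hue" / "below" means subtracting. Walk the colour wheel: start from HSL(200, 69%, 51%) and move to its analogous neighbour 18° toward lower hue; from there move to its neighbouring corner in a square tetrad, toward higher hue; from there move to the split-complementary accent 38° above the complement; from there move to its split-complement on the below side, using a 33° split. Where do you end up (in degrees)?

analog 18° ↓ −18°: 200 − 18 = 182°
square ↑ +90°: 182 + 90 = 272°
split-comp 38° ↑ +218°: 272 + 218 = 490 → 490 − 360 = 130°
split-comp 33° ↓ +147°: 130 + 147 = 277°

277°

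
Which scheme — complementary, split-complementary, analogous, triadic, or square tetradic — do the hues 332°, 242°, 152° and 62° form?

square tetradic

Sort the hues: 62°, 152°, 242°, 332°.
Successive gaps around the wheel: 90°, 90°, 90°, 90°.
Four hues every 90° form a square tetradic scheme.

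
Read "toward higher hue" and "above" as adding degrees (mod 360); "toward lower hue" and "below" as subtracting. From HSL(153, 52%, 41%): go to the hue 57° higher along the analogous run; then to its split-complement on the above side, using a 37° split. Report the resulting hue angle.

analog 57° ↑ +57°: 153 + 57 = 210°
split-comp 37° ↑ +217°: 210 + 217 = 427 → 427 − 360 = 67°

67°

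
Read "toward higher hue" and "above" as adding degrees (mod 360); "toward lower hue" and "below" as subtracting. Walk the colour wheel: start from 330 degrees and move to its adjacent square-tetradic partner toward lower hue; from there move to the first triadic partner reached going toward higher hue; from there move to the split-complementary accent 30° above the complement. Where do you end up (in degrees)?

210°

−90° (square ↓): 330 − 90 = 240°
+120° (triadic ↑): 240 + 120 = 360 → 360 − 360 = 0°
+210° (split-comp 30° ↑): 0 + 210 = 210°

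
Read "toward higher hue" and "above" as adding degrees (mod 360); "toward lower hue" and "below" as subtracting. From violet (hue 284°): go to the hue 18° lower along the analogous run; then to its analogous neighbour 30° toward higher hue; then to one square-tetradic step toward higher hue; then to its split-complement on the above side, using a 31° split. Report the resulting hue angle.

237°

284 − 18 = 266°   (analog 18° ↓)
266 + 30 = 296°   (analog 30° ↑)
296 + 90 = 386 → 386 − 360 = 26°   (square ↑)
26 + 211 = 237°   (split-comp 31° ↑)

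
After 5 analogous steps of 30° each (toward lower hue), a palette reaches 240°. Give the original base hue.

30°

5 steps of 30° (toward lower hue) give a net shift of −150°.
Start = end − shift: 240 + 150 = 390 → 390 − 360 = 30°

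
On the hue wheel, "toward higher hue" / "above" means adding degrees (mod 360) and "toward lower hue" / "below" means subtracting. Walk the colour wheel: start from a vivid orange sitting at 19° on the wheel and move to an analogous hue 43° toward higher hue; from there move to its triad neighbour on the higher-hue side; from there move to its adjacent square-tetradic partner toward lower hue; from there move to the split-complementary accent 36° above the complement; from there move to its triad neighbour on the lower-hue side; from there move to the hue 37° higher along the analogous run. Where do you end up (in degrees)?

analog 43° ↑ +43°: 19 + 43 = 62°
triadic ↑ +120°: 62 + 120 = 182°
square ↓ −90°: 182 − 90 = 92°
split-comp 36° ↑ +216°: 92 + 216 = 308°
triadic ↓ −120°: 308 − 120 = 188°
analog 37° ↑ +37°: 188 + 37 = 225°

225°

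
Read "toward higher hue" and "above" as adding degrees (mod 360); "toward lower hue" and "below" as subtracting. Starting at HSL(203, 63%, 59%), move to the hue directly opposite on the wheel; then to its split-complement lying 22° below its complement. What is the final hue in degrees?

203 + 180 = 383 → 383 − 360 = 23°   (complement)
23 + 158 = 181°   (split-comp 22° ↓)

181°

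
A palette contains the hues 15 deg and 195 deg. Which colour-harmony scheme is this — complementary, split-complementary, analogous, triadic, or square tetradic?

complementary

Sort the hues: 15°, 195°.
Successive gaps around the wheel: 180°, 180°.
Two hues 180° apart are complementary.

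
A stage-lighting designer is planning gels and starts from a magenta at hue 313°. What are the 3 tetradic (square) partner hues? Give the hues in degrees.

43°, 133°, 223°

A square tetradic scheme places four hues every 90°.
313 + 90 = 403 → 403 − 360 = 43°
313 + 180 = 493 → 493 − 360 = 133°
313 + 270 = 583 → 583 − 360 = 223°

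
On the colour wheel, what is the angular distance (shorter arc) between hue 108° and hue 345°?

|108 − 345| = 237.
The shorter arc is 360 − 237 = 123°.

123°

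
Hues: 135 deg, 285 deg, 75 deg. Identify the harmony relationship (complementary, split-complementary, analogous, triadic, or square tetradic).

split-complementary

Sort the hues: 75°, 135°, 285°.
Successive gaps around the wheel: 60°, 150°, 150°.
Two 150° gaps and one 60° gap — a base hue opposite a pair of accents 30° either side of its complement — is the split-complementary pattern.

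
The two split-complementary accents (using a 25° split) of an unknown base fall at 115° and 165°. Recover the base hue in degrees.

The accents sit 25° either side of the complement, so the complement is their short-arc midpoint on the wheel.
Short-arc midpoint of 115° and 165°: 140°.
Base is 180° from the complement: 140 − 180 = -40 → -40 + 360 = 320°

320°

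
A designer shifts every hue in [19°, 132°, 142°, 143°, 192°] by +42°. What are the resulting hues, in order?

61°, 174°, 184°, 185°, 234°

19 + 42 = 61°
132 + 42 = 174°
142 + 42 = 184°
143 + 42 = 185°
192 + 42 = 234°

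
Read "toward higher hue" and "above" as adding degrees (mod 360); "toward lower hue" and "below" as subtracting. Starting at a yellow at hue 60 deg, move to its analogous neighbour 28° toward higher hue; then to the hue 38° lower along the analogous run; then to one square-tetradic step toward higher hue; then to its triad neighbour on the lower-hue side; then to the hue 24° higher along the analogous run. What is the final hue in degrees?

44°

analog 28° ↑ +28°: 60 + 28 = 88°
analog 38° ↓ −38°: 88 − 38 = 50°
square ↑ +90°: 50 + 90 = 140°
triadic ↓ −120°: 140 − 120 = 20°
analog 24° ↑ +24°: 20 + 24 = 44°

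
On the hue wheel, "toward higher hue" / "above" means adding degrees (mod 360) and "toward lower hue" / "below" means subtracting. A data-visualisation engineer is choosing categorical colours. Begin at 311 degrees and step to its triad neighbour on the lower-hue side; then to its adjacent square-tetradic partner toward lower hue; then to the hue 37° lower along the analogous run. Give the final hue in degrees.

311 − 120 = 191°   (triadic ↓)
191 − 90 = 101°   (square ↓)
101 − 37 = 64°   (analog 37° ↓)

64°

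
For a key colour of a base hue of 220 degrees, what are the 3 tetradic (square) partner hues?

310°, 40° and 130°

A square tetradic scheme places four hues every 90°.
220 + 90 = 310°
220 + 180 = 400 → 400 − 360 = 40°
220 + 270 = 490 → 490 − 360 = 130°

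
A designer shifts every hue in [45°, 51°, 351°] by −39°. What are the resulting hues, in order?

45 − 39 = 6°
51 − 39 = 12°
351 − 39 = 312°

6°, 12°, 312°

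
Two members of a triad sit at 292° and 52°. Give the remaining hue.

A triad spaces three hues 120° apart.
The full set is {52°, 172°, 292°}.

172°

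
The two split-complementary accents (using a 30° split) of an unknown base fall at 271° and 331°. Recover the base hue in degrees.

The accents sit 30° either side of the complement, so the complement is their short-arc midpoint on the wheel.
Short-arc midpoint of 271° and 331°: 301°.
Base is 180° from the complement: 301 − 180 = 121°

121°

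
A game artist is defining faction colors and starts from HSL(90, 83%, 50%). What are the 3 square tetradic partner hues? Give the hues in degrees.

180°, 270° and 0°

A square tetradic scheme places four hues every 90°.
90 + 90 = 180°
90 + 180 = 270°
90 + 270 = 360 → 360 − 360 = 0°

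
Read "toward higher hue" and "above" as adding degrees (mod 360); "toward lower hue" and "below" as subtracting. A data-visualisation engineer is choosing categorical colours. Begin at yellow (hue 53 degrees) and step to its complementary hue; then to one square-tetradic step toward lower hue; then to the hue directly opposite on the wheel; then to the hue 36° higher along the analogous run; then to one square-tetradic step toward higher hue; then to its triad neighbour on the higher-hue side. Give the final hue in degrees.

209°

53 + 180 = 233°   (complement)
233 − 90 = 143°   (square ↓)
143 + 180 = 323°   (complement)
323 + 36 = 359°   (analog 36° ↑)
359 + 90 = 449 → 449 − 360 = 89°   (square ↑)
89 + 120 = 209°   (triadic ↑)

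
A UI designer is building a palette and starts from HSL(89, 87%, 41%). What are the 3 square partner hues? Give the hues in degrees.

A square tetradic scheme places four hues every 90°.
89 + 90 = 179°
89 + 180 = 269°
89 + 270 = 359°

179°, 269°, 359°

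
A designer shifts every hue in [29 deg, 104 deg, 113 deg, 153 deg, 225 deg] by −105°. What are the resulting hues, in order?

29 − 105 = -76 → -76 + 360 = 284°
104 − 105 = -1 → -1 + 360 = 359°
113 − 105 = 8°
153 − 105 = 48°
225 − 105 = 120°

284°, 359°, 8°, 48°, 120°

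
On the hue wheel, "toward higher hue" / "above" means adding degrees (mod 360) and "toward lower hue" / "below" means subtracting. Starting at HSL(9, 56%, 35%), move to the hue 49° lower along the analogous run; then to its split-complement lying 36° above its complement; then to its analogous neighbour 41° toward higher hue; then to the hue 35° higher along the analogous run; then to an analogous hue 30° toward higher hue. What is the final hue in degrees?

analog 49° ↓ −49°: 9 − 49 = -40 → -40 + 360 = 320°
split-comp 36° ↑ +216°: 320 + 216 = 536 → 536 − 360 = 176°
analog 41° ↑ +41°: 176 + 41 = 217°
analog 35° ↑ +35°: 217 + 35 = 252°
analog 30° ↑ +30°: 252 + 30 = 282°

282°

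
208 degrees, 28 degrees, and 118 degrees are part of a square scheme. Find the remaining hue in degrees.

A square tetradic scheme places four hues every 90°.
The full set through 28° is {28°, 118°, 208°, 298°}.
Given {28°, 118°, 208°}, the missing hue is 298°.

298°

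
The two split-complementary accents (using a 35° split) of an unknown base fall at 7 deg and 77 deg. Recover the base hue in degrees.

The accents sit 35° either side of the complement, so the complement is their short-arc midpoint on the wheel.
Short-arc midpoint of 7° and 77°: 42°.
Base is 180° from the complement: 42 − 180 = -138 → -138 + 360 = 222°

222°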